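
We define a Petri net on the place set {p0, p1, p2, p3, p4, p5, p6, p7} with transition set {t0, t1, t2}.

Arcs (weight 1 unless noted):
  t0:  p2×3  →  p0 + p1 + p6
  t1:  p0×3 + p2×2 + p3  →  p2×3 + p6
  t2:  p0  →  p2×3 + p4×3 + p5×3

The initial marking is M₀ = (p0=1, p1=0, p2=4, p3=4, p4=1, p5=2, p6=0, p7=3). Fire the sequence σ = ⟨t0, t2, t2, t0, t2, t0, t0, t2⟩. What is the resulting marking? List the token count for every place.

step 1: fire t0:  (p0=1, p1=0, p2=4, p3=4, p4=1, p5=2, p6=0, p7=3) → (p0=2, p1=1, p2=1, p3=4, p4=1, p5=2, p6=1, p7=3)
step 2: fire t2:  (p0=2, p1=1, p2=1, p3=4, p4=1, p5=2, p6=1, p7=3) → (p0=1, p1=1, p2=4, p3=4, p4=4, p5=5, p6=1, p7=3)
step 3: fire t2:  (p0=1, p1=1, p2=4, p3=4, p4=4, p5=5, p6=1, p7=3) → (p0=0, p1=1, p2=7, p3=4, p4=7, p5=8, p6=1, p7=3)
step 4: fire t0:  (p0=0, p1=1, p2=7, p3=4, p4=7, p5=8, p6=1, p7=3) → (p0=1, p1=2, p2=4, p3=4, p4=7, p5=8, p6=2, p7=3)
step 5: fire t2:  (p0=1, p1=2, p2=4, p3=4, p4=7, p5=8, p6=2, p7=3) → (p0=0, p1=2, p2=7, p3=4, p4=10, p5=11, p6=2, p7=3)
step 6: fire t0:  (p0=0, p1=2, p2=7, p3=4, p4=10, p5=11, p6=2, p7=3) → (p0=1, p1=3, p2=4, p3=4, p4=10, p5=11, p6=3, p7=3)
step 7: fire t0:  (p0=1, p1=3, p2=4, p3=4, p4=10, p5=11, p6=3, p7=3) → (p0=2, p1=4, p2=1, p3=4, p4=10, p5=11, p6=4, p7=3)
step 8: fire t2:  (p0=2, p1=4, p2=1, p3=4, p4=10, p5=11, p6=4, p7=3) → (p0=1, p1=4, p2=4, p3=4, p4=13, p5=14, p6=4, p7=3)

(p0=1, p1=4, p2=4, p3=4, p4=13, p5=14, p6=4, p7=3)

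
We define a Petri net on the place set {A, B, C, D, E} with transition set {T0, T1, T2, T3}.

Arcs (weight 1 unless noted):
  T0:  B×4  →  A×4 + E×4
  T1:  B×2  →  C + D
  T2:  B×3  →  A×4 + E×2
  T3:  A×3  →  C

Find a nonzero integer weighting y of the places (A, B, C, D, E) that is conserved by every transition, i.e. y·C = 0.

Incidence matrix C (rows=places, cols=transitions):
       T0   T1   T2   T3
    A   4    0    4   -3
    B  -4   -2   -3    0
    C   0    1    0    1
    D   0    1    0    0
    E   4    0    2    0

Candidate y = [1, 2, 3, 1, 1]; check y·C column-wise:
  col T0: 1·4 + 2·-4 + 3·0 + 1·0 + 1·4 = 0
  col T1: 1·0 + 2·-2 + 3·1 + 1·1 + 1·0 = 0
  col T2: 1·4 + 2·-3 + 3·0 + 1·0 + 1·2 = 0
  col T3: 1·-3 + 2·0 + 3·1 + 1·0 + 1·0 = 0

y = (A:1, B:2, C:3, D:1, E:1)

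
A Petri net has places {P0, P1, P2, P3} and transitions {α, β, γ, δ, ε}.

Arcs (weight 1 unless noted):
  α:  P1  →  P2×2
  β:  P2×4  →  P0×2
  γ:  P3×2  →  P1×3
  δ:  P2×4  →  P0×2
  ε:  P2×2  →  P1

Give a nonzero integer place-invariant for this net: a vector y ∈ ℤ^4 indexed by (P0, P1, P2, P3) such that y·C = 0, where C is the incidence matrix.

Incidence matrix C (rows=places, cols=transitions):
        α    β    γ    δ    ε
   P0   0    2    0    2    0
   P1  -1    0    3    0    1
   P2   2   -4    0   -4   -2
   P3   0    0   -2    0    0

Candidate y = [2, 2, 1, 3]; check y·C column-wise:
  col α: 2·0 + 2·-1 + 1·2 + 3·0 = 0
  col β: 2·2 + 2·0 + 1·-4 + 3·0 = 0
  col γ: 2·0 + 2·3 + 1·0 + 3·-2 = 0
  col δ: 2·2 + 2·0 + 1·-4 + 3·0 = 0
  col ε: 2·0 + 2·1 + 1·-2 + 3·0 = 0

y = (P0:2, P1:2, P2:1, P3:3)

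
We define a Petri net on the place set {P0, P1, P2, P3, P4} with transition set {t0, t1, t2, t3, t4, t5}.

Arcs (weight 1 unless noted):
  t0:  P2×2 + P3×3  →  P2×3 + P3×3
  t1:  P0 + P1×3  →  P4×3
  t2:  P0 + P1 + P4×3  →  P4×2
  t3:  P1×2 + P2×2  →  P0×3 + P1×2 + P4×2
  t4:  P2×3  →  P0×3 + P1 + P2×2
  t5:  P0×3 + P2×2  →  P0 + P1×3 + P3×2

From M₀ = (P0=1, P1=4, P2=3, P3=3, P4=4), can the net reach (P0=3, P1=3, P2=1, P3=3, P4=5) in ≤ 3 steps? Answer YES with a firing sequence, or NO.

YES — reachable via ⟨t2, t3⟩ (2 firings)

step 1: fire t2:  (P0=1, P1=4, P2=3, P3=3, P4=4) → (P0=0, P1=3, P2=3, P3=3, P4=3)
step 2: fire t3:  (P0=0, P1=3, P2=3, P3=3, P4=3) → (P0=3, P1=3, P2=1, P3=3, P4=5)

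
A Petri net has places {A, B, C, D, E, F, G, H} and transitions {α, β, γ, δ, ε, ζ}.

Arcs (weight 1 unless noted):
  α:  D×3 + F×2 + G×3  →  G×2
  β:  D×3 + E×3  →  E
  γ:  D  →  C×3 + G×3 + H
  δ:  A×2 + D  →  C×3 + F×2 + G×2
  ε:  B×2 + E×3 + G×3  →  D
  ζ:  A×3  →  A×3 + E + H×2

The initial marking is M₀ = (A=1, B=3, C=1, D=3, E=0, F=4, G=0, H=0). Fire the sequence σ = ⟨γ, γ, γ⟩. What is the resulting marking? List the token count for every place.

step 1: fire γ:  (A=1, B=3, C=1, D=3, E=0, F=4, G=0, H=0) → (A=1, B=3, C=4, D=2, E=0, F=4, G=3, H=1)
step 2: fire γ:  (A=1, B=3, C=4, D=2, E=0, F=4, G=3, H=1) → (A=1, B=3, C=7, D=1, E=0, F=4, G=6, H=2)
step 3: fire γ:  (A=1, B=3, C=7, D=1, E=0, F=4, G=6, H=2) → (A=1, B=3, C=10, D=0, E=0, F=4, G=9, H=3)

(A=1, B=3, C=10, D=0, E=0, F=4, G=9, H=3)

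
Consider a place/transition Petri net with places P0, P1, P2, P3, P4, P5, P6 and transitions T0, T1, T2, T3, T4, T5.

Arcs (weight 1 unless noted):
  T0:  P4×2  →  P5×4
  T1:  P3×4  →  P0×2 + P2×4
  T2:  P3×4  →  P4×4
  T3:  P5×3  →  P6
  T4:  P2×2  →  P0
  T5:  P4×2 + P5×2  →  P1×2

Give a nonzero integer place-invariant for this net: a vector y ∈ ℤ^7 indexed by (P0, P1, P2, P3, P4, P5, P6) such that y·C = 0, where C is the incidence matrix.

Incidence matrix C (rows=places, cols=transitions):
       T0   T1   T2   T3   T4   T5
   P0   0    2    0    0    1    0
   P1   0    0    0    0    0    2
   P2   0    4    0    0   -2    0
   P3   0   -4   -4    0    0    0
   P4  -2    0    4    0    0   -2
   P5   4    0    0   -3    0   -2
   P6   0    0    0    1    0    0

Candidate y = [2, 3, 1, 2, 2, 1, 3]; check y·C column-wise:
  col T0: 2·0 + 3·0 + 1·0 + 2·0 + 2·-2 + 1·4 + 3·0 = 0
  col T1: 2·2 + 3·0 + 1·4 + 2·-4 + 2·0 + 1·0 + 3·0 = 0
  col T2: 2·0 + 3·0 + 1·0 + 2·-4 + 2·4 + 1·0 + 3·0 = 0
  col T3: 2·0 + 3·0 + 1·0 + 2·0 + 2·0 + 1·-3 + 3·1 = 0
  col T4: 2·1 + 3·0 + 1·-2 + 2·0 + 2·0 + 1·0 + 3·0 = 0
  col T5: 2·0 + 3·2 + 1·0 + 2·0 + 2·-2 + 1·-2 + 3·0 = 0

y = (P0:2, P1:3, P2:1, P3:2, P4:2, P5:1, P6:3)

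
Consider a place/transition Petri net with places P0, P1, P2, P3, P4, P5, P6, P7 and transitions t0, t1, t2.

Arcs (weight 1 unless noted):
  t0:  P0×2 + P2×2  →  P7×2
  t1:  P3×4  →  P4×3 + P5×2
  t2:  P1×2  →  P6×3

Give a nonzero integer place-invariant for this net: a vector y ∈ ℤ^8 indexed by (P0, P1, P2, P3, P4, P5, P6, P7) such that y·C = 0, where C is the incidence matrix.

Incidence matrix C (rows=places, cols=transitions):
       t0   t1   t2
   P0  -2    0    0
   P1   0    0   -2
   P2  -2    0    0
   P3   0   -4    0
   P4   0    3    0
   P5   0    2    0
   P6   0    0    3
   P7   2    0    0

Candidate y = [1, 0, -1, 0, 0, 0, 0, 0]; check y·C column-wise:
  col t0: 1·-2 + -1·-2 + 0·2 = 0
  col t1: 1·0 + -1·0 + 0·-4 + 0·3 + 0·2 = 0
  col t2: 1·0 + 0·-2 + -1·0 + 0·3 = 0

y = (P0:1, P1:0, P2:-1, P3:0, P4:0, P5:0, P6:0, P7:0)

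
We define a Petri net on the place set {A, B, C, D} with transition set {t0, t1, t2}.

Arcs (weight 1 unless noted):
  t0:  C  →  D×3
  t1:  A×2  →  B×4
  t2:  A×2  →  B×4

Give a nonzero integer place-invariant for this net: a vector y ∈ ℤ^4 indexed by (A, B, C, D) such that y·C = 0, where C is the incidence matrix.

y = (A:2, B:1, C:0, D:0)

Incidence matrix C (rows=places, cols=transitions):
       t0   t1   t2
    A   0   -2   -2
    B   0    4    4
    C  -1    0    0
    D   3    0    0

Candidate y = [2, 1, 0, 0]; check y·C column-wise:
  col t0: 2·0 + 1·0 + 0·-1 + 0·3 = 0
  col t1: 2·-2 + 1·4 = 0
  col t2: 2·-2 + 1·4 = 0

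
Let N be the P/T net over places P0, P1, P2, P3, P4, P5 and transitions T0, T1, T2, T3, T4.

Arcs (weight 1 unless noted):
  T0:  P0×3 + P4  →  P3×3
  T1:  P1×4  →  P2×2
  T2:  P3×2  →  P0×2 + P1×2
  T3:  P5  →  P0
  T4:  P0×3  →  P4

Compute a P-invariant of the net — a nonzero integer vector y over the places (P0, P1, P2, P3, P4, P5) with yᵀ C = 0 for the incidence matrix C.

Incidence matrix C (rows=places, cols=transitions):
       T0   T1   T2   T3   T4
   P0  -3    0    2    1   -3
   P1   0   -4    2    0    0
   P2   0    2    0    0    0
   P3   3    0   -2    0    0
   P4  -1    0    0    0    1
   P5   0    0    0   -1    0

Candidate y = [1, 1, 2, 2, 3, 1]; check y·C column-wise:
  col T0: 1·-3 + 1·0 + 2·0 + 2·3 + 3·-1 + 1·0 = 0
  col T1: 1·0 + 1·-4 + 2·2 + 2·0 + 3·0 + 1·0 = 0
  col T2: 1·2 + 1·2 + 2·0 + 2·-2 + 3·0 + 1·0 = 0
  col T3: 1·1 + 1·0 + 2·0 + 2·0 + 3·0 + 1·-1 = 0
  col T4: 1·-3 + 1·0 + 2·0 + 2·0 + 3·1 + 1·0 = 0

y = (P0:1, P1:1, P2:2, P3:2, P4:3, P5:1)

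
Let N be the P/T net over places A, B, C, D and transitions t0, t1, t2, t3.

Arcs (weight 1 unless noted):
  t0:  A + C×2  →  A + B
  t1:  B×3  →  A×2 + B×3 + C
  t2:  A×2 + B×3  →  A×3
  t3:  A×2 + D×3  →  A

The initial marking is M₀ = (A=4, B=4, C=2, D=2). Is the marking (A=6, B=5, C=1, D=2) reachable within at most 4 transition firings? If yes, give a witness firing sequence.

step 1: fire t0:  (A=4, B=4, C=2, D=2) → (A=4, B=5, C=0, D=2)
step 2: fire t1:  (A=4, B=5, C=0, D=2) → (A=6, B=5, C=1, D=2)

YES — reachable via ⟨t0, t1⟩ (2 firings)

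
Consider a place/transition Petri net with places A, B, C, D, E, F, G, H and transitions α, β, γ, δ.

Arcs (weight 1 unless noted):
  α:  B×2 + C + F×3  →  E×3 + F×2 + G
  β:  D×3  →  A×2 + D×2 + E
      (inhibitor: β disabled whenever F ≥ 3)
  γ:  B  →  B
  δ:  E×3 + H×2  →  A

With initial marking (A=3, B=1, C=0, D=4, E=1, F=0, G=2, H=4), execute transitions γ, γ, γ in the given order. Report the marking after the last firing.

step 1: fire γ:  (A=3, B=1, C=0, D=4, E=1, F=0, G=2, H=4) → (A=3, B=1, C=0, D=4, E=1, F=0, G=2, H=4)
step 2: fire γ:  (A=3, B=1, C=0, D=4, E=1, F=0, G=2, H=4) → (A=3, B=1, C=0, D=4, E=1, F=0, G=2, H=4)
step 3: fire γ:  (A=3, B=1, C=0, D=4, E=1, F=0, G=2, H=4) → (A=3, B=1, C=0, D=4, E=1, F=0, G=2, H=4)

(A=3, B=1, C=0, D=4, E=1, F=0, G=2, H=4)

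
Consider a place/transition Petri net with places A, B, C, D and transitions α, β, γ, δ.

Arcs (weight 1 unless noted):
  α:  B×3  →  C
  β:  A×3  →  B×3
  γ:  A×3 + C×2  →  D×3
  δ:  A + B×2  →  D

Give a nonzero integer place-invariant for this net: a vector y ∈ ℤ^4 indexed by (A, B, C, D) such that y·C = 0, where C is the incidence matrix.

y = (A:1, B:1, C:3, D:3)

Incidence matrix C (rows=places, cols=transitions):
        α    β    γ    δ
    A   0   -3   -3   -1
    B  -3    3    0   -2
    C   1    0   -2    0
    D   0    0    3    1

Candidate y = [1, 1, 3, 3]; check y·C column-wise:
  col α: 1·0 + 1·-3 + 3·1 + 3·0 = 0
  col β: 1·-3 + 1·3 + 3·0 + 3·0 = 0
  col γ: 1·-3 + 1·0 + 3·-2 + 3·3 = 0
  col δ: 1·-1 + 1·-2 + 3·0 + 3·1 = 0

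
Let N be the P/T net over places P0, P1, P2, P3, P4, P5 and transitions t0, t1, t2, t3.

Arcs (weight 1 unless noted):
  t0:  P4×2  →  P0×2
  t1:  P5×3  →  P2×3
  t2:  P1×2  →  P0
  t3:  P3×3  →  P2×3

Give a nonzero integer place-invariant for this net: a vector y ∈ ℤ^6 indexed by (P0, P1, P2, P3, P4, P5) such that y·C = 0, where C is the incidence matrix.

Incidence matrix C (rows=places, cols=transitions):
       t0   t1   t2   t3
   P0   2    0    1    0
   P1   0    0   -2    0
   P2   0    3    0    3
   P3   0    0    0   -3
   P4  -2    0    0    0
   P5   0   -3    0    0

Candidate y = [2, 1, 0, 0, 2, 0]; check y·C column-wise:
  col t0: 2·2 + 1·0 + 2·-2 = 0
  col t1: 2·0 + 1·0 + 0·3 + 2·0 + 0·-3 = 0
  col t2: 2·1 + 1·-2 + 2·0 = 0
  col t3: 2·0 + 1·0 + 0·3 + 0·-3 + 2·0 = 0

y = (P0:2, P1:1, P2:0, P3:0, P4:2, P5:0)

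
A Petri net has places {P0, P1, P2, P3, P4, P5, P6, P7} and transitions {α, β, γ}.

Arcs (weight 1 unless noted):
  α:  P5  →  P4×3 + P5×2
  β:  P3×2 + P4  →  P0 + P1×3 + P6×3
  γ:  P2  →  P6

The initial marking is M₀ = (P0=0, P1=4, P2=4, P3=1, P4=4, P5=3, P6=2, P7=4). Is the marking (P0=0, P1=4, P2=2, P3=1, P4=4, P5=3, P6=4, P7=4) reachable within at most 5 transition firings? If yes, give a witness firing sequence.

YES — reachable via ⟨γ, γ⟩ (2 firings)

step 1: fire γ:  (P0=0, P1=4, P2=4, P3=1, P4=4, P5=3, P6=2, P7=4) → (P0=0, P1=4, P2=3, P3=1, P4=4, P5=3, P6=3, P7=4)
step 2: fire γ:  (P0=0, P1=4, P2=3, P3=1, P4=4, P5=3, P6=3, P7=4) → (P0=0, P1=4, P2=2, P3=1, P4=4, P5=3, P6=4, P7=4)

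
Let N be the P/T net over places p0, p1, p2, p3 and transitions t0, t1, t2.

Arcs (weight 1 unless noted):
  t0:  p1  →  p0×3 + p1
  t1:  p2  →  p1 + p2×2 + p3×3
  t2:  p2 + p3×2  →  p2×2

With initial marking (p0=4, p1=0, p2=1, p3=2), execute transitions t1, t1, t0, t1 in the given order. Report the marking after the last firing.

(p0=7, p1=3, p2=4, p3=11)

step 1: fire t1:  (p0=4, p1=0, p2=1, p3=2) → (p0=4, p1=1, p2=2, p3=5)
step 2: fire t1:  (p0=4, p1=1, p2=2, p3=5) → (p0=4, p1=2, p2=3, p3=8)
step 3: fire t0:  (p0=4, p1=2, p2=3, p3=8) → (p0=7, p1=2, p2=3, p3=8)
step 4: fire t1:  (p0=7, p1=2, p2=3, p3=8) → (p0=7, p1=3, p2=4, p3=11)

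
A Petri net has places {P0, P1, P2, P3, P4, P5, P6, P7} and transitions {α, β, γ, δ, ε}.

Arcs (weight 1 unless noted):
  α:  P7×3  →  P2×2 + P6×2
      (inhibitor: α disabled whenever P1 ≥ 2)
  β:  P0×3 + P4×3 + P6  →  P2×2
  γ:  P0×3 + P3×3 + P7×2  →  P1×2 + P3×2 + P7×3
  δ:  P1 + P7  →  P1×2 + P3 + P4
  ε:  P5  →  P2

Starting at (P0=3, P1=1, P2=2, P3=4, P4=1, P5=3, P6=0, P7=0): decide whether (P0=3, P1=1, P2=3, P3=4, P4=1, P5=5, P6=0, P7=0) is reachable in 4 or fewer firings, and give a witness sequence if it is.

NO — not reachable within 4 firings

depth 0: 1 marking
depth 1: 2 markings reached so far
depth 2: 3 markings reached so far
depth 3: 4 markings reached so far
depth 4: 4 markings reached so far
(frontier empty at depth 4; search complete)
target is not among the 4 markings reachable within 4 steps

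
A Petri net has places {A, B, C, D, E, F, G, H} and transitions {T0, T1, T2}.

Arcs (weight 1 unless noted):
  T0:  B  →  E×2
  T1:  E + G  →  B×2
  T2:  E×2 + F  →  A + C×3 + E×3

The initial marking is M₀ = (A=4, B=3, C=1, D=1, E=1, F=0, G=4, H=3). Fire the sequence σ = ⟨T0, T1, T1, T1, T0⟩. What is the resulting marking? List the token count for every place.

(A=4, B=7, C=1, D=1, E=2, F=0, G=1, H=3)

step 1: fire T0:  (A=4, B=3, C=1, D=1, E=1, F=0, G=4, H=3) → (A=4, B=2, C=1, D=1, E=3, F=0, G=4, H=3)
step 2: fire T1:  (A=4, B=2, C=1, D=1, E=3, F=0, G=4, H=3) → (A=4, B=4, C=1, D=1, E=2, F=0, G=3, H=3)
step 3: fire T1:  (A=4, B=4, C=1, D=1, E=2, F=0, G=3, H=3) → (A=4, B=6, C=1, D=1, E=1, F=0, G=2, H=3)
step 4: fire T1:  (A=4, B=6, C=1, D=1, E=1, F=0, G=2, H=3) → (A=4, B=8, C=1, D=1, E=0, F=0, G=1, H=3)
step 5: fire T0:  (A=4, B=8, C=1, D=1, E=0, F=0, G=1, H=3) → (A=4, B=7, C=1, D=1, E=2, F=0, G=1, H=3)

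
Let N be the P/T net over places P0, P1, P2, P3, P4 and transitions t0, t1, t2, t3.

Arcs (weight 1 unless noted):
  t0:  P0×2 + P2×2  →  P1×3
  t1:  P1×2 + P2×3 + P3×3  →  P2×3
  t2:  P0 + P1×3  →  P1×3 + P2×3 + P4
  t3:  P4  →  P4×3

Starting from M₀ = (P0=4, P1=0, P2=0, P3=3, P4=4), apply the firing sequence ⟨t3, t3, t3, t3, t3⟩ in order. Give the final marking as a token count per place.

(P0=4, P1=0, P2=0, P3=3, P4=14)

step 1: fire t3:  (P0=4, P1=0, P2=0, P3=3, P4=4) → (P0=4, P1=0, P2=0, P3=3, P4=6)
step 2: fire t3:  (P0=4, P1=0, P2=0, P3=3, P4=6) → (P0=4, P1=0, P2=0, P3=3, P4=8)
step 3: fire t3:  (P0=4, P1=0, P2=0, P3=3, P4=8) → (P0=4, P1=0, P2=0, P3=3, P4=10)
step 4: fire t3:  (P0=4, P1=0, P2=0, P3=3, P4=10) → (P0=4, P1=0, P2=0, P3=3, P4=12)
step 5: fire t3:  (P0=4, P1=0, P2=0, P3=3, P4=12) → (P0=4, P1=0, P2=0, P3=3, P4=14)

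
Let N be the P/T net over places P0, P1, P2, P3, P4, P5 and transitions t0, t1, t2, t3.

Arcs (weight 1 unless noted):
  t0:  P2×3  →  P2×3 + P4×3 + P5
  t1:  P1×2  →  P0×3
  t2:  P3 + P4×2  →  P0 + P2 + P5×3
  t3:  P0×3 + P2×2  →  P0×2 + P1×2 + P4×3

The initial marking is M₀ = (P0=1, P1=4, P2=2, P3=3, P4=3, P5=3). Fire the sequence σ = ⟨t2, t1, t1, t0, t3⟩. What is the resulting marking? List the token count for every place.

(P0=7, P1=2, P2=1, P3=2, P4=7, P5=7)

step 1: fire t2:  (P0=1, P1=4, P2=2, P3=3, P4=3, P5=3) → (P0=2, P1=4, P2=3, P3=2, P4=1, P5=6)
step 2: fire t1:  (P0=2, P1=4, P2=3, P3=2, P4=1, P5=6) → (P0=5, P1=2, P2=3, P3=2, P4=1, P5=6)
step 3: fire t1:  (P0=5, P1=2, P2=3, P3=2, P4=1, P5=6) → (P0=8, P1=0, P2=3, P3=2, P4=1, P5=6)
step 4: fire t0:  (P0=8, P1=0, P2=3, P3=2, P4=1, P5=6) → (P0=8, P1=0, P2=3, P3=2, P4=4, P5=7)
step 5: fire t3:  (P0=8, P1=0, P2=3, P3=2, P4=4, P5=7) → (P0=7, P1=2, P2=1, P3=2, P4=7, P5=7)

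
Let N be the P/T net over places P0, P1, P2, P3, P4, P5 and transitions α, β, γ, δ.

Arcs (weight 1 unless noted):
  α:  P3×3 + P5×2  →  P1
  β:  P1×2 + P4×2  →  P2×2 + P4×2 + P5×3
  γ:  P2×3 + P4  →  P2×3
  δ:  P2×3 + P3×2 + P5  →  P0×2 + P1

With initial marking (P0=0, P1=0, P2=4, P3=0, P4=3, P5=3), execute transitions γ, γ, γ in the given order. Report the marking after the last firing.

step 1: fire γ:  (P0=0, P1=0, P2=4, P3=0, P4=3, P5=3) → (P0=0, P1=0, P2=4, P3=0, P4=2, P5=3)
step 2: fire γ:  (P0=0, P1=0, P2=4, P3=0, P4=2, P5=3) → (P0=0, P1=0, P2=4, P3=0, P4=1, P5=3)
step 3: fire γ:  (P0=0, P1=0, P2=4, P3=0, P4=1, P5=3) → (P0=0, P1=0, P2=4, P3=0, P4=0, P5=3)

(P0=0, P1=0, P2=4, P3=0, P4=0, P5=3)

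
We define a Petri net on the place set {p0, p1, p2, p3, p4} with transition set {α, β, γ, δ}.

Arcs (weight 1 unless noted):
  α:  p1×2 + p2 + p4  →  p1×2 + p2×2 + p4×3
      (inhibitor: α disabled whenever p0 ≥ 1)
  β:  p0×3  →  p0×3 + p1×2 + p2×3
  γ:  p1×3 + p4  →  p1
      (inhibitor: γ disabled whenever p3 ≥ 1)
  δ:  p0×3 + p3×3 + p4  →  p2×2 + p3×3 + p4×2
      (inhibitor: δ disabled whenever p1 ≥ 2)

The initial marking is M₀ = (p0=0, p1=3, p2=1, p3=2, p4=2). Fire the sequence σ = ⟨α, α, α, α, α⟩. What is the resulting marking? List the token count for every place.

(p0=0, p1=3, p2=6, p3=2, p4=12)

step 1: fire α:  (p0=0, p1=3, p2=1, p3=2, p4=2) → (p0=0, p1=3, p2=2, p3=2, p4=4)
step 2: fire α:  (p0=0, p1=3, p2=2, p3=2, p4=4) → (p0=0, p1=3, p2=3, p3=2, p4=6)
step 3: fire α:  (p0=0, p1=3, p2=3, p3=2, p4=6) → (p0=0, p1=3, p2=4, p3=2, p4=8)
step 4: fire α:  (p0=0, p1=3, p2=4, p3=2, p4=8) → (p0=0, p1=3, p2=5, p3=2, p4=10)
step 5: fire α:  (p0=0, p1=3, p2=5, p3=2, p4=10) → (p0=0, p1=3, p2=6, p3=2, p4=12)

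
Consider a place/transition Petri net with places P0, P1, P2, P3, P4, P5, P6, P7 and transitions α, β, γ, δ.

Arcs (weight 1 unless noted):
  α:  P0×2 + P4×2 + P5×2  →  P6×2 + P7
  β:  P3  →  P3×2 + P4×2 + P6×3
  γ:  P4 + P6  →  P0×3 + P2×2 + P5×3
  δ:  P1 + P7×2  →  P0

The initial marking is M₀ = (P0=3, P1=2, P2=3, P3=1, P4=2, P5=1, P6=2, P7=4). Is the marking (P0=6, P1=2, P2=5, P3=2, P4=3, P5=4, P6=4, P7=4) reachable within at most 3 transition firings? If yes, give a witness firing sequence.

YES — reachable via ⟨β, γ⟩ (2 firings)

step 1: fire β:  (P0=3, P1=2, P2=3, P3=1, P4=2, P5=1, P6=2, P7=4) → (P0=3, P1=2, P2=3, P3=2, P4=4, P5=1, P6=5, P7=4)
step 2: fire γ:  (P0=3, P1=2, P2=3, P3=2, P4=4, P5=1, P6=5, P7=4) → (P0=6, P1=2, P2=5, P3=2, P4=3, P5=4, P6=4, P7=4)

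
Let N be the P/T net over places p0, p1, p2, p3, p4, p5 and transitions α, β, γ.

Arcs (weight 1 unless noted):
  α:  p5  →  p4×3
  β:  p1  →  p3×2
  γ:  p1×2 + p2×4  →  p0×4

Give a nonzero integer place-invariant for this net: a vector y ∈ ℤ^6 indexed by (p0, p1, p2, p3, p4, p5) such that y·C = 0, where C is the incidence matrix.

Incidence matrix C (rows=places, cols=transitions):
        α    β    γ
   p0   0    0    4
   p1   0   -1   -2
   p2   0    0   -4
   p3   0    2    0
   p4   3    0    0
   p5  -1    0    0

Candidate y = [1, 0, 1, 0, 0, 0]; check y·C column-wise:
  col α: 1·0 + 1·0 + 0·3 + 0·-1 = 0
  col β: 1·0 + 0·-1 + 1·0 + 0·2 = 0
  col γ: 1·4 + 0·-2 + 1·-4 = 0

y = (p0:1, p1:0, p2:1, p3:0, p4:0, p5:0)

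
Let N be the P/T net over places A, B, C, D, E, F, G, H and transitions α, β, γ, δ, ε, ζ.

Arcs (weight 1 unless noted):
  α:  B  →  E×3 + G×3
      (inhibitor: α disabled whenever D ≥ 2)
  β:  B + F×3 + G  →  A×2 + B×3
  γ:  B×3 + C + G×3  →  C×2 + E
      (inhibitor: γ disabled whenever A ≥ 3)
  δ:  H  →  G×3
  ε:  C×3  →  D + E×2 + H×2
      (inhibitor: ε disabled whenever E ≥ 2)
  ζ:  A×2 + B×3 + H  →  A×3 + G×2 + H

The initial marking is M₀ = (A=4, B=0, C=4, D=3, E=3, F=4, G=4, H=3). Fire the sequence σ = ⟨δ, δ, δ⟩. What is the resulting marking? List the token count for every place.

(A=4, B=0, C=4, D=3, E=3, F=4, G=13, H=0)

step 1: fire δ:  (A=4, B=0, C=4, D=3, E=3, F=4, G=4, H=3) → (A=4, B=0, C=4, D=3, E=3, F=4, G=7, H=2)
step 2: fire δ:  (A=4, B=0, C=4, D=3, E=3, F=4, G=7, H=2) → (A=4, B=0, C=4, D=3, E=3, F=4, G=10, H=1)
step 3: fire δ:  (A=4, B=0, C=4, D=3, E=3, F=4, G=10, H=1) → (A=4, B=0, C=4, D=3, E=3, F=4, G=13, H=0)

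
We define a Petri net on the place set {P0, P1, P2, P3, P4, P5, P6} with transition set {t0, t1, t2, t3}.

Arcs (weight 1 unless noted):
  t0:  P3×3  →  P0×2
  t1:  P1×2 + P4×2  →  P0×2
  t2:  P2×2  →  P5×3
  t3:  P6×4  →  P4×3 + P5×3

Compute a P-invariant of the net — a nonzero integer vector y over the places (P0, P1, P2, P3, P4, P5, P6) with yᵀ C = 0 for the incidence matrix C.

Incidence matrix C (rows=places, cols=transitions):
       t0   t1   t2   t3
   P0   2    2    0    0
   P1   0   -2    0    0
   P2   0    0   -2    0
   P3  -3    0    0    0
   P4   0   -2    0    3
   P5   0    0    3    3
   P6   0    0    0   -4

Candidate y = [3, 3, 0, 2, 0, 0, 0]; check y·C column-wise:
  col t0: 3·2 + 3·0 + 2·-3 = 0
  col t1: 3·2 + 3·-2 + 2·0 + 0·-2 = 0
  col t2: 3·0 + 3·0 + 0·-2 + 2·0 + 0·3 = 0
  col t3: 3·0 + 3·0 + 2·0 + 0·3 + 0·3 + 0·-4 = 0

y = (P0:3, P1:3, P2:0, P3:2, P4:0, P5:0, P6:0)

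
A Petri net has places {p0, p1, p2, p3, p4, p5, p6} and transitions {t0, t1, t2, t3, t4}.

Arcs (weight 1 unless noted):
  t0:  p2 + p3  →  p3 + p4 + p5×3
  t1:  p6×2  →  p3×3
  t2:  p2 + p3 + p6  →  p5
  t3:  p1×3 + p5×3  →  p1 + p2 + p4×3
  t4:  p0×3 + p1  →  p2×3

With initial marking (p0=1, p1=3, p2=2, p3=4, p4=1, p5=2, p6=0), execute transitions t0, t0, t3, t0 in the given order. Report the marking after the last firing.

step 1: fire t0:  (p0=1, p1=3, p2=2, p3=4, p4=1, p5=2, p6=0) → (p0=1, p1=3, p2=1, p3=4, p4=2, p5=5, p6=0)
step 2: fire t0:  (p0=1, p1=3, p2=1, p3=4, p4=2, p5=5, p6=0) → (p0=1, p1=3, p2=0, p3=4, p4=3, p5=8, p6=0)
step 3: fire t3:  (p0=1, p1=3, p2=0, p3=4, p4=3, p5=8, p6=0) → (p0=1, p1=1, p2=1, p3=4, p4=6, p5=5, p6=0)
step 4: fire t0:  (p0=1, p1=1, p2=1, p3=4, p4=6, p5=5, p6=0) → (p0=1, p1=1, p2=0, p3=4, p4=7, p5=8, p6=0)

(p0=1, p1=1, p2=0, p3=4, p4=7, p5=8, p6=0)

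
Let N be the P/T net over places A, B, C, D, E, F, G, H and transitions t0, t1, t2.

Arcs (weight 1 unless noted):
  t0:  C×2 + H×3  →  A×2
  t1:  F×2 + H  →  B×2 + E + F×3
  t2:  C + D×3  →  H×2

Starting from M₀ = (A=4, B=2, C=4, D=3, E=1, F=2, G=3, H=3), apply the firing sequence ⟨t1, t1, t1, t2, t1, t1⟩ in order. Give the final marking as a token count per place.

step 1: fire t1:  (A=4, B=2, C=4, D=3, E=1, F=2, G=3, H=3) → (A=4, B=4, C=4, D=3, E=2, F=3, G=3, H=2)
step 2: fire t1:  (A=4, B=4, C=4, D=3, E=2, F=3, G=3, H=2) → (A=4, B=6, C=4, D=3, E=3, F=4, G=3, H=1)
step 3: fire t1:  (A=4, B=6, C=4, D=3, E=3, F=4, G=3, H=1) → (A=4, B=8, C=4, D=3, E=4, F=5, G=3, H=0)
step 4: fire t2:  (A=4, B=8, C=4, D=3, E=4, F=5, G=3, H=0) → (A=4, B=8, C=3, D=0, E=4, F=5, G=3, H=2)
step 5: fire t1:  (A=4, B=8, C=3, D=0, E=4, F=5, G=3, H=2) → (A=4, B=10, C=3, D=0, E=5, F=6, G=3, H=1)
step 6: fire t1:  (A=4, B=10, C=3, D=0, E=5, F=6, G=3, H=1) → (A=4, B=12, C=3, D=0, E=6, F=7, G=3, H=0)

(A=4, B=12, C=3, D=0, E=6, F=7, G=3, H=0)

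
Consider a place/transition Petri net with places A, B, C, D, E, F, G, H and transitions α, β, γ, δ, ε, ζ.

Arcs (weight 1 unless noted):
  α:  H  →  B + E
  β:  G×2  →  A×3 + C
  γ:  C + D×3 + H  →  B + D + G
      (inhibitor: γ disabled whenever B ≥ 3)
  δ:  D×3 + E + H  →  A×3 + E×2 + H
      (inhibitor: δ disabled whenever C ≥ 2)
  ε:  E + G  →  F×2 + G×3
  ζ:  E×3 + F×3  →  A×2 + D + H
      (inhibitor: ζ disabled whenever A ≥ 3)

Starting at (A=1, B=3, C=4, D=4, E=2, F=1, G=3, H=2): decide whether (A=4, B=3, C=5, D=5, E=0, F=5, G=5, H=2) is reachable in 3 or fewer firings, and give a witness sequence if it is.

depth 0: 1 marking
depth 1: 4 markings reached so far
depth 2: 9 markings reached so far
depth 3: 15 markings reached so far
target is not among the 15 markings reachable within 3 steps

NO — not reachable within 3 firings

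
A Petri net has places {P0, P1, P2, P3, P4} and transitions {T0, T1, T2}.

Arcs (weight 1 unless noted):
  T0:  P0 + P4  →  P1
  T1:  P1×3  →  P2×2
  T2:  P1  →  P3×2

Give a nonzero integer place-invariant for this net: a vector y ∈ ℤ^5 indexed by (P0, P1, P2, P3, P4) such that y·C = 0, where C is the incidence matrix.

Incidence matrix C (rows=places, cols=transitions):
       T0   T1   T2
   P0  -1    0    0
   P1   1   -3   -1
   P2   0    2    0
   P3   0    0    2
   P4  -1    0    0

Candidate y = [2, 2, 3, 1, 0]; check y·C column-wise:
  col T0: 2·-1 + 2·1 + 3·0 + 1·0 + 0·-1 = 0
  col T1: 2·0 + 2·-3 + 3·2 + 1·0 = 0
  col T2: 2·0 + 2·-1 + 3·0 + 1·2 = 0

y = (P0:2, P1:2, P2:3, P3:1, P4:0)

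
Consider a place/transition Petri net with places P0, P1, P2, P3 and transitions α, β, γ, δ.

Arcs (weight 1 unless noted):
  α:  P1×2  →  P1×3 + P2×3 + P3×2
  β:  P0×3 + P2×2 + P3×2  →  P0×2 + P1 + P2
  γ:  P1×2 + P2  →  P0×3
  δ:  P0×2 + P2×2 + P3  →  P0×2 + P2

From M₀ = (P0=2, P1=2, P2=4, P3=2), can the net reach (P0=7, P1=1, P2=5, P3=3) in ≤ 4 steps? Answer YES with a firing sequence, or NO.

depth 0: 1 marking
depth 1: 4 markings reached so far
depth 2: 10 markings reached so far
depth 3: 17 markings reached so far
depth 4: 29 markings reached so far
target is not among the 29 markings reachable within 4 steps

NO — not reachable within 4 firings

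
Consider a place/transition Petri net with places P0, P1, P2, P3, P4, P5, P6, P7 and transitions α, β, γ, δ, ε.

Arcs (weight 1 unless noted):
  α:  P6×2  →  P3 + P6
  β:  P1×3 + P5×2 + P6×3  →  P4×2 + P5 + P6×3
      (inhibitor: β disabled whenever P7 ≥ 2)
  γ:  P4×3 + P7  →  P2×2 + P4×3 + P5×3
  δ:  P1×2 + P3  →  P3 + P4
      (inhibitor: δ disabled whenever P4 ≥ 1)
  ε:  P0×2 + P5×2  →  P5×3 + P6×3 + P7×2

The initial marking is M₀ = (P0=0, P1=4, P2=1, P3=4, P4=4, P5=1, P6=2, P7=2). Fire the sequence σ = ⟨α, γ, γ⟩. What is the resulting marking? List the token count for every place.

step 1: fire α:  (P0=0, P1=4, P2=1, P3=4, P4=4, P5=1, P6=2, P7=2) → (P0=0, P1=4, P2=1, P3=5, P4=4, P5=1, P6=1, P7=2)
step 2: fire γ:  (P0=0, P1=4, P2=1, P3=5, P4=4, P5=1, P6=1, P7=2) → (P0=0, P1=4, P2=3, P3=5, P4=4, P5=4, P6=1, P7=1)
step 3: fire γ:  (P0=0, P1=4, P2=3, P3=5, P4=4, P5=4, P6=1, P7=1) → (P0=0, P1=4, P2=5, P3=5, P4=4, P5=7, P6=1, P7=0)

(P0=0, P1=4, P2=5, P3=5, P4=4, P5=7, P6=1, P7=0)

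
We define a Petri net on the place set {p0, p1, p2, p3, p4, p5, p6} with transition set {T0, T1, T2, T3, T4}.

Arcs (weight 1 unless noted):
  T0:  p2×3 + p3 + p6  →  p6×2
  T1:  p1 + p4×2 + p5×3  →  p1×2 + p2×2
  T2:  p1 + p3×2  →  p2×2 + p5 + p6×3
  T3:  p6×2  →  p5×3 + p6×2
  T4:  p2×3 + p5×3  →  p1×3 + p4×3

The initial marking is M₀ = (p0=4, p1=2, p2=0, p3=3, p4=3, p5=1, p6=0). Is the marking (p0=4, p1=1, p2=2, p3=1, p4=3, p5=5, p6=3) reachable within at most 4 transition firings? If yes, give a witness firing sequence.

YES — reachable via ⟨T2, T3⟩ (2 firings)

step 1: fire T2:  (p0=4, p1=2, p2=0, p3=3, p4=3, p5=1, p6=0) → (p0=4, p1=1, p2=2, p3=1, p4=3, p5=2, p6=3)
step 2: fire T3:  (p0=4, p1=1, p2=2, p3=1, p4=3, p5=2, p6=3) → (p0=4, p1=1, p2=2, p3=1, p4=3, p5=5, p6=3)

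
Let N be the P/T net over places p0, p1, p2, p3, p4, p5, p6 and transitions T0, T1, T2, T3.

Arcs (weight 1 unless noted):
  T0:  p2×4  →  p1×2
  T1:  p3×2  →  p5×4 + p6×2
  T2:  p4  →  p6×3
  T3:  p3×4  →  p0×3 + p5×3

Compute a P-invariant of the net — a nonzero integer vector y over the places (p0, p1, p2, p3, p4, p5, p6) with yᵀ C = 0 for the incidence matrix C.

y = (p0:0, p1:2, p2:1, p3:0, p4:0, p5:0, p6:0)

Incidence matrix C (rows=places, cols=transitions):
       T0   T1   T2   T3
   p0   0    0    0    3
   p1   2    0    0    0
   p2  -4    0    0    0
   p3   0   -2    0   -4
   p4   0    0   -1    0
   p5   0    4    0    3
   p6   0    2    3    0

Candidate y = [0, 2, 1, 0, 0, 0, 0]; check y·C column-wise:
  col T0: 2·2 + 1·-4 = 0
  col T1: 2·0 + 1·0 + 0·-2 + 0·4 + 0·2 = 0
  col T2: 2·0 + 1·0 + 0·-1 + 0·3 = 0
  col T3: 0·3 + 2·0 + 1·0 + 0·-4 + 0·3 = 0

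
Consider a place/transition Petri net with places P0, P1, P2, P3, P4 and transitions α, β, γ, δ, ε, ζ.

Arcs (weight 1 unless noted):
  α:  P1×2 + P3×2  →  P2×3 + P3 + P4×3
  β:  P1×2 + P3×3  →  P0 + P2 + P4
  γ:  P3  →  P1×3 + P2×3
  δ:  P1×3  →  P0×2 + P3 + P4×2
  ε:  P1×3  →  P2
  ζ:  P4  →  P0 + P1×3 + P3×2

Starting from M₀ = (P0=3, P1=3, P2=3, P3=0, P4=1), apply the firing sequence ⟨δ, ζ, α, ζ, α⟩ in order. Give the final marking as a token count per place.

(P0=7, P1=2, P2=9, P3=3, P4=7)

step 1: fire δ:  (P0=3, P1=3, P2=3, P3=0, P4=1) → (P0=5, P1=0, P2=3, P3=1, P4=3)
step 2: fire ζ:  (P0=5, P1=0, P2=3, P3=1, P4=3) → (P0=6, P1=3, P2=3, P3=3, P4=2)
step 3: fire α:  (P0=6, P1=3, P2=3, P3=3, P4=2) → (P0=6, P1=1, P2=6, P3=2, P4=5)
step 4: fire ζ:  (P0=6, P1=1, P2=6, P3=2, P4=5) → (P0=7, P1=4, P2=6, P3=4, P4=4)
step 5: fire α:  (P0=7, P1=4, P2=6, P3=4, P4=4) → (P0=7, P1=2, P2=9, P3=3, P4=7)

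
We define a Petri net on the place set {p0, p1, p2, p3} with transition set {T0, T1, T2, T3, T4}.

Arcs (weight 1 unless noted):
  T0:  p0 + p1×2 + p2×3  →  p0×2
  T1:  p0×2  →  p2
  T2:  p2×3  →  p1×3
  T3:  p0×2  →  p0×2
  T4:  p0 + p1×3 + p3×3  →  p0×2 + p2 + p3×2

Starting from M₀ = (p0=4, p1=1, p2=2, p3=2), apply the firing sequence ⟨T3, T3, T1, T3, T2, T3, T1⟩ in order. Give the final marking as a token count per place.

(p0=0, p1=4, p2=1, p3=2)

step 1: fire T3:  (p0=4, p1=1, p2=2, p3=2) → (p0=4, p1=1, p2=2, p3=2)
step 2: fire T3:  (p0=4, p1=1, p2=2, p3=2) → (p0=4, p1=1, p2=2, p3=2)
step 3: fire T1:  (p0=4, p1=1, p2=2, p3=2) → (p0=2, p1=1, p2=3, p3=2)
step 4: fire T3:  (p0=2, p1=1, p2=3, p3=2) → (p0=2, p1=1, p2=3, p3=2)
step 5: fire T2:  (p0=2, p1=1, p2=3, p3=2) → (p0=2, p1=4, p2=0, p3=2)
step 6: fire T3:  (p0=2, p1=4, p2=0, p3=2) → (p0=2, p1=4, p2=0, p3=2)
step 7: fire T1:  (p0=2, p1=4, p2=0, p3=2) → (p0=0, p1=4, p2=1, p3=2)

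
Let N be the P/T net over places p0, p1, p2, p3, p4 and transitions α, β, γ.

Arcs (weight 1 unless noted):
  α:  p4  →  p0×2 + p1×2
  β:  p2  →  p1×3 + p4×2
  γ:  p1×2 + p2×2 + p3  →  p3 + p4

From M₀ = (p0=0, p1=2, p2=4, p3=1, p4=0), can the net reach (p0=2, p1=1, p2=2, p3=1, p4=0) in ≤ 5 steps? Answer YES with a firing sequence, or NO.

depth 0: 1 marking
depth 1: 3 markings reached so far
depth 2: 7 markings reached so far
depth 3: 13 markings reached so far
depth 4: 19 markings reached so far
depth 5: 24 markings reached so far
target is not among the 24 markings reachable within 5 steps

NO — not reachable within 5 firings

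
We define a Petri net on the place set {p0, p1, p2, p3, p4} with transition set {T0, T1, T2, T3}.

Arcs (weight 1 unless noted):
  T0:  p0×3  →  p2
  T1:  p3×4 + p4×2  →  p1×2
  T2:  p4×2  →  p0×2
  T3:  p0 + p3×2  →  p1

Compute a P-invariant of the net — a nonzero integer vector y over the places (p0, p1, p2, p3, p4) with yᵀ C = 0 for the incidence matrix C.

Incidence matrix C (rows=places, cols=transitions):
       T0   T1   T2   T3
   p0  -3    0    2   -1
   p1   0    2    0    1
   p2   1    0    0    0
   p3   0   -4    0   -2
   p4   0   -2   -2    0

Candidate y = [0, 2, 0, 1, 0]; check y·C column-wise:
  col T0: 0·-3 + 2·0 + 0·1 + 1·0 = 0
  col T1: 2·2 + 1·-4 + 0·-2 = 0
  col T2: 0·2 + 2·0 + 1·0 + 0·-2 = 0
  col T3: 0·-1 + 2·1 + 1·-2 = 0

y = (p0:0, p1:2, p2:0, p3:1, p4:0)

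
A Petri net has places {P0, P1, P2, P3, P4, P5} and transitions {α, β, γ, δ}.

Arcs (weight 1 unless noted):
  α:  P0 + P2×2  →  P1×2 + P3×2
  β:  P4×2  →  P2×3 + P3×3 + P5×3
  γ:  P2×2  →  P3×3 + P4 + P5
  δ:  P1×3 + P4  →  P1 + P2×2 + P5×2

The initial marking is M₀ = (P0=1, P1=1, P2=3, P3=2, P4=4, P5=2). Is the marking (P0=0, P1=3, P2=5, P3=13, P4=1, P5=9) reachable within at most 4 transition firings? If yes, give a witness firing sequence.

step 1: fire α:  (P0=1, P1=1, P2=3, P3=2, P4=4, P5=2) → (P0=0, P1=3, P2=1, P3=4, P4=4, P5=2)
step 2: fire β:  (P0=0, P1=3, P2=1, P3=4, P4=4, P5=2) → (P0=0, P1=3, P2=4, P3=7, P4=2, P5=5)
step 3: fire β:  (P0=0, P1=3, P2=4, P3=7, P4=2, P5=5) → (P0=0, P1=3, P2=7, P3=10, P4=0, P5=8)
step 4: fire γ:  (P0=0, P1=3, P2=7, P3=10, P4=0, P5=8) → (P0=0, P1=3, P2=5, P3=13, P4=1, P5=9)

YES — reachable via ⟨α, β, β, γ⟩ (4 firings)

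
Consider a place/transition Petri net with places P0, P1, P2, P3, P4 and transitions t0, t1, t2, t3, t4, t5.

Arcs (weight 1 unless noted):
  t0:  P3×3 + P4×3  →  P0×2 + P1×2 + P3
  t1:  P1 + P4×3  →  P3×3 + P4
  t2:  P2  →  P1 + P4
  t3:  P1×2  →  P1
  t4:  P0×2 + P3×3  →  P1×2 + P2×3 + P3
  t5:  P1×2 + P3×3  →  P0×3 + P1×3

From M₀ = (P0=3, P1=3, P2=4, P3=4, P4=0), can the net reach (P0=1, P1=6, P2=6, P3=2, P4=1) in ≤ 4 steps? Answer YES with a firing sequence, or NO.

YES — reachable via ⟨t2, t4⟩ (2 firings)

step 1: fire t2:  (P0=3, P1=3, P2=4, P3=4, P4=0) → (P0=3, P1=4, P2=3, P3=4, P4=1)
step 2: fire t4:  (P0=3, P1=4, P2=3, P3=4, P4=1) → (P0=1, P1=6, P2=6, P3=2, P4=1)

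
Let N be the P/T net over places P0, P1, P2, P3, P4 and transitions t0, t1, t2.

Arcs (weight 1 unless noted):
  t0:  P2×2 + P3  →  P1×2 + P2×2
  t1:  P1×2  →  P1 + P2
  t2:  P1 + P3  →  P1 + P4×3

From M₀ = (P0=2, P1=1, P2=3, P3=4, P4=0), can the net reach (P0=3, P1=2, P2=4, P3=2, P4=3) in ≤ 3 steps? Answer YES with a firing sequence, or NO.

depth 0: 1 marking
depth 1: 3 markings reached so far
depth 2: 7 markings reached so far
depth 3: 14 markings reached so far
target is not among the 14 markings reachable within 3 steps

NO — not reachable within 3 firings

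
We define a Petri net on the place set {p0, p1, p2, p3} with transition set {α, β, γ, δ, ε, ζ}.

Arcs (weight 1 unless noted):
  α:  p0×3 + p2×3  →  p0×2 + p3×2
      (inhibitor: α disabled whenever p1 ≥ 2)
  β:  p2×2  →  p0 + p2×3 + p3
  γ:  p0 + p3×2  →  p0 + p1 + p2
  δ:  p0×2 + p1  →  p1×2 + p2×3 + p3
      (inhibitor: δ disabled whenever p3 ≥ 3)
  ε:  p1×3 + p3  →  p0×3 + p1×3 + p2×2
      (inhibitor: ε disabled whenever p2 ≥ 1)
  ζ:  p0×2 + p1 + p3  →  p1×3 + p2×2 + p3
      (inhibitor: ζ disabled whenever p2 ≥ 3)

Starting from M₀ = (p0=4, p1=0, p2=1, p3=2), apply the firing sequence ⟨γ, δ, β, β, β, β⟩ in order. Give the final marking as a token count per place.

(p0=6, p1=2, p2=9, p3=5)

step 1: fire γ:  (p0=4, p1=0, p2=1, p3=2) → (p0=4, p1=1, p2=2, p3=0)
step 2: fire δ:  (p0=4, p1=1, p2=2, p3=0) → (p0=2, p1=2, p2=5, p3=1)
step 3: fire β:  (p0=2, p1=2, p2=5, p3=1) → (p0=3, p1=2, p2=6, p3=2)
step 4: fire β:  (p0=3, p1=2, p2=6, p3=2) → (p0=4, p1=2, p2=7, p3=3)
step 5: fire β:  (p0=4, p1=2, p2=7, p3=3) → (p0=5, p1=2, p2=8, p3=4)
step 6: fire β:  (p0=5, p1=2, p2=8, p3=4) → (p0=6, p1=2, p2=9, p3=5)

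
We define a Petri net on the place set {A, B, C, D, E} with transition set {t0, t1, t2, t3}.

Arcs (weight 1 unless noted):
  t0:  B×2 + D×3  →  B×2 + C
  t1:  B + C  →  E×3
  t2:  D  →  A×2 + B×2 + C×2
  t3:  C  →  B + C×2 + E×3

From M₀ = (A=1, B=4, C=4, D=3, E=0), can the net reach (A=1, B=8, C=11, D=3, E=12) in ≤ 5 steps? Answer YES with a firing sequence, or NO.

NO — not reachable within 5 firings

depth 0: 1 marking
depth 1: 5 markings reached so far
depth 2: 13 markings reached so far
depth 3: 26 markings reached so far
depth 4: 44 markings reached so far
depth 5: 66 markings reached so far
target is not among the 66 markings reachable within 5 steps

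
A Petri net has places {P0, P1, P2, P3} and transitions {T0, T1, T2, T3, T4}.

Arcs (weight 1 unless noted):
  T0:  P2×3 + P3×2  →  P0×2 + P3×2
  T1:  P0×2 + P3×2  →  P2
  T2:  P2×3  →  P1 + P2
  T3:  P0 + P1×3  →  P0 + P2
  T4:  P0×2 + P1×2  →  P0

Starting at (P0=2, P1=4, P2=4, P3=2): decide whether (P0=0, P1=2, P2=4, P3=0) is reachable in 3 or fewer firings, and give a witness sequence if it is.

step 1: fire T2:  (P0=2, P1=4, P2=4, P3=2) → (P0=2, P1=5, P2=2, P3=2)
step 2: fire T3:  (P0=2, P1=5, P2=2, P3=2) → (P0=2, P1=2, P2=3, P3=2)
step 3: fire T1:  (P0=2, P1=2, P2=3, P3=2) → (P0=0, P1=2, P2=4, P3=0)

YES — reachable via ⟨T2, T3, T1⟩ (3 firings)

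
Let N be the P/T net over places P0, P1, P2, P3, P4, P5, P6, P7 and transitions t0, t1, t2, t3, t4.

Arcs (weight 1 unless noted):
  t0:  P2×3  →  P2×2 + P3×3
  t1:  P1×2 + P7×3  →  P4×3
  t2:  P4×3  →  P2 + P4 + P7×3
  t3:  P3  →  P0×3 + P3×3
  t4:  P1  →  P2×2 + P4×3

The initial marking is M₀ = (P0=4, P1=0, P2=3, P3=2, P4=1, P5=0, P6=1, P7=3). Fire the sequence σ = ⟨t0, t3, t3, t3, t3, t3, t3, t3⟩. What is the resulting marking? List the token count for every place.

(P0=25, P1=0, P2=2, P3=19, P4=1, P5=0, P6=1, P7=3)

step 1: fire t0:  (P0=4, P1=0, P2=3, P3=2, P4=1, P5=0, P6=1, P7=3) → (P0=4, P1=0, P2=2, P3=5, P4=1, P5=0, P6=1, P7=3)
step 2: fire t3:  (P0=4, P1=0, P2=2, P3=5, P4=1, P5=0, P6=1, P7=3) → (P0=7, P1=0, P2=2, P3=7, P4=1, P5=0, P6=1, P7=3)
step 3: fire t3:  (P0=7, P1=0, P2=2, P3=7, P4=1, P5=0, P6=1, P7=3) → (P0=10, P1=0, P2=2, P3=9, P4=1, P5=0, P6=1, P7=3)
step 4: fire t3:  (P0=10, P1=0, P2=2, P3=9, P4=1, P5=0, P6=1, P7=3) → (P0=13, P1=0, P2=2, P3=11, P4=1, P5=0, P6=1, P7=3)
step 5: fire t3:  (P0=13, P1=0, P2=2, P3=11, P4=1, P5=0, P6=1, P7=3) → (P0=16, P1=0, P2=2, P3=13, P4=1, P5=0, P6=1, P7=3)
step 6: fire t3:  (P0=16, P1=0, P2=2, P3=13, P4=1, P5=0, P6=1, P7=3) → (P0=19, P1=0, P2=2, P3=15, P4=1, P5=0, P6=1, P7=3)
step 7: fire t3:  (P0=19, P1=0, P2=2, P3=15, P4=1, P5=0, P6=1, P7=3) → (P0=22, P1=0, P2=2, P3=17, P4=1, P5=0, P6=1, P7=3)
step 8: fire t3:  (P0=22, P1=0, P2=2, P3=17, P4=1, P5=0, P6=1, P7=3) → (P0=25, P1=0, P2=2, P3=19, P4=1, P5=0, P6=1, P7=3)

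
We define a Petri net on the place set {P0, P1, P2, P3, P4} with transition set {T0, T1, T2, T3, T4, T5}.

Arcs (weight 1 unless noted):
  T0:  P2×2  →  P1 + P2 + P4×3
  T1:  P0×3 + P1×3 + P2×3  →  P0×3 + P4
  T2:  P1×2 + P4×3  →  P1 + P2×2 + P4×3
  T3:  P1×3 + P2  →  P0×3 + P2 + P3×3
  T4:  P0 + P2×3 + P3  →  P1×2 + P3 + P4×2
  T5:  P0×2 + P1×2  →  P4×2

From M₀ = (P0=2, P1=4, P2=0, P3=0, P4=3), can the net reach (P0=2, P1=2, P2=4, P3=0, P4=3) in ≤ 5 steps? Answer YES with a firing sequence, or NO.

step 1: fire T2:  (P0=2, P1=4, P2=0, P3=0, P4=3) → (P0=2, P1=3, P2=2, P3=0, P4=3)
step 2: fire T2:  (P0=2, P1=3, P2=2, P3=0, P4=3) → (P0=2, P1=2, P2=4, P3=0, P4=3)

YES — reachable via ⟨T2, T2⟩ (2 firings)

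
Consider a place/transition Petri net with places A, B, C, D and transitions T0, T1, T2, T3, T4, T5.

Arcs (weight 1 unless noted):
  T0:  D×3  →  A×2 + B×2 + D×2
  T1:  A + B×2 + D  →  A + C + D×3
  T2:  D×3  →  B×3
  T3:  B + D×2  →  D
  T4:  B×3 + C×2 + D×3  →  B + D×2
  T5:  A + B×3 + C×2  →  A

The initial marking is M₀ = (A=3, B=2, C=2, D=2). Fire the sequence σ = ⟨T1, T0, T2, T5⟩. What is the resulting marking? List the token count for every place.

(A=5, B=2, C=1, D=0)

step 1: fire T1:  (A=3, B=2, C=2, D=2) → (A=3, B=0, C=3, D=4)
step 2: fire T0:  (A=3, B=0, C=3, D=4) → (A=5, B=2, C=3, D=3)
step 3: fire T2:  (A=5, B=2, C=3, D=3) → (A=5, B=5, C=3, D=0)
step 4: fire T5:  (A=5, B=5, C=3, D=0) → (A=5, B=2, C=1, D=0)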